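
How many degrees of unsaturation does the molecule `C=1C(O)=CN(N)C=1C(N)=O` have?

Molecular formula from the SMILES: C5H7N3O2.
DoU = (2C + 2 + N − H − X)/2 = (2·5 + 2 + 3 − 7 − 0)/2 = 8/2 = 4.
(Structurally: 1 ring(s) + 3 π bond(s) = 4.)

4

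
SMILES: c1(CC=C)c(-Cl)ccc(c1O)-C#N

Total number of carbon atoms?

The symbol for carbon appears 10 times in the SMILES. Lowercase c denotes aromatic carbon and counts toward C.

10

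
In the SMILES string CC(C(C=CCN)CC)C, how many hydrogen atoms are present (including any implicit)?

19

Hydrogens are implicit in SMILES; fill each atom to its normal valence:
  4 × C: 1 H each → 4
  3 × C: 3 H each → 9
  2 × C: 2 H each → 4
  1 × N: 2 H
  Total hydrogens = 19.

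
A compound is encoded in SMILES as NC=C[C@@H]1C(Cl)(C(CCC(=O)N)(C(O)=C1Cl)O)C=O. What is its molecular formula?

Heavy atoms from the SMILES: 11 C, 2 Cl, 2 N, 4 O.
Implicit hydrogens by atom environment:
  5 × C: no H
  4 × C: 1 H each → 4
  2 × C: 2 H each → 4
  2 × Cl: no H
  2 × N: 2 H each → 4
  2 × O: 1 H each → 2
  2 × O: no H
  Total hydrogens = 14.
Molecular formula: C11H14Cl2N2O4

C11H14Cl2N2O4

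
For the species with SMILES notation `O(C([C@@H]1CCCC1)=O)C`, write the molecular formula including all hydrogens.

C7H12O2

Heavy atoms from the SMILES: 7 C, 2 O.
Implicit hydrogens by atom environment:
  4 × C: 2 H each → 8
  2 × O: no H
  1 × C: 3 H
  1 × C: 1 H
  1 × C: no H
  Total hydrogens = 12.
Molecular formula: C7H12O2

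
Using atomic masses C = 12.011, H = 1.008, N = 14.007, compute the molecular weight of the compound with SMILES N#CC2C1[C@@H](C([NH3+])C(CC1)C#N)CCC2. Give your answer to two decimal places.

204.30

Molecular formula: C12H18N3+.
M = 12×12.011 + 18×1.008 + 3×14.007 = 204.30 g/mol.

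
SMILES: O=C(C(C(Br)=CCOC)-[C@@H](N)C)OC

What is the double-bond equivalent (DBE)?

Molecular formula from the SMILES: C9H16BrNO3.
DoU = (2C + 2 + N − H − X)/2 = (2·9 + 2 + 1 − 16 − 1)/2 = 4/2 = 2.
(Structurally: 0 ring(s) + 2 π bond(s) = 2.)

2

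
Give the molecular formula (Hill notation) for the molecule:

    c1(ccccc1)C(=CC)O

Heavy atoms from the SMILES: 9 C, 1 O.
Implicit hydrogens by atom environment:
  5 × C (aromatic): 1 H each → 5
  1 × C: 3 H
  1 × C: 1 H
  1 × C: no H
  1 × C (aromatic): no H
  1 × O: 1 H
  Total hydrogens = 10.
Molecular formula: C9H10O

C9H10O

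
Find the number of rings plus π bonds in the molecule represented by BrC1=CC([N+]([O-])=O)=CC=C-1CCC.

5

Molecular formula from the SMILES: C9H10BrNO2.
DoU = (2C + 2 + N − H − X)/2 = (2·9 + 2 + 1 − 10 − 1)/2 = 10/2 = 5.
(Structurally: 1 ring(s) + 4 π bond(s) = 5.)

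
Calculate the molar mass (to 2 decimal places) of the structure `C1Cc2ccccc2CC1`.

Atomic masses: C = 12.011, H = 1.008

132.21

Molecular formula: C10H12.
M = 10×12.011 + 12×1.008 = 132.21 g/mol.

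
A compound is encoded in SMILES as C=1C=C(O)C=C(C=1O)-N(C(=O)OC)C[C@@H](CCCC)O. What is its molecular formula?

Heavy atoms from the SMILES: 14 C, 1 N, 5 O.
Implicit hydrogens by atom environment:
  4 × C: 2 H each → 8
  3 × C (aromatic): 1 H each → 3
  3 × C (aromatic): no H
  3 × O: 1 H each → 3
  2 × C: 3 H each → 6
  2 × O: no H
  1 × C: 1 H
  1 × C: no H
  1 × N: no H
  Total hydrogens = 21.
Molecular formula: C14H21NO5

C14H21NO5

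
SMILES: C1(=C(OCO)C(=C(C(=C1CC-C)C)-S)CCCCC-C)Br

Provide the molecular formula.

Heavy atoms from the SMILES: 1 Br, 17 C, 2 O, 1 S.
Implicit hydrogens by atom environment:
  8 × C: 2 H each → 16
  6 × C (aromatic): no H
  3 × C: 3 H each → 9
  1 × Br: no H
  1 × O: 1 H
  1 × O: no H
  1 × S: 1 H
  Total hydrogens = 27.
Molecular formula: C17H27BrO2S

C17H27BrO2S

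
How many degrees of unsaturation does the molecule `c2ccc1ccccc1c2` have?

7

Molecular formula from the SMILES: C10H8.
DoU = (2C + 2 + N − H − X)/2 = (2·10 + 2 + 0 − 8 − 0)/2 = 14/2 = 7.
(Structurally: 2 ring(s) + 5 π bond(s) = 7.)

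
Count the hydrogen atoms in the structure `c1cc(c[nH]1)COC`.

9

Hydrogens are implicit in SMILES; fill each atom to its normal valence:
  3 × C (aromatic): 1 H each → 3
  1 × C: 3 H
  1 × C: 2 H
  1 × C (aromatic): no H
  1 × N (aromatic): 1 H
  1 × O: no H
  Total hydrogens = 9.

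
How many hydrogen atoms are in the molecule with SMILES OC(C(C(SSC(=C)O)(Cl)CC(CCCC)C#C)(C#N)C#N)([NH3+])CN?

24

Hydrogens are implicit in SMILES; fill each atom to its normal valence:
  7 × C: no H
  6 × C: 2 H each → 12
  2 × C: 1 H each → 2
  2 × N: no H
  2 × O: 1 H each → 2
  2 × S: no H
  1 × C: 3 H
  1 × Cl: no H
  1 × N (charge +1): 3 H
  1 × N: 2 H
  Total hydrogens = 24.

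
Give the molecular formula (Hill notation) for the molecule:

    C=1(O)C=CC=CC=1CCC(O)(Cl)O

C9H11ClO3

Heavy atoms from the SMILES: 9 C, 1 Cl, 3 O.
Implicit hydrogens by atom environment:
  4 × C (aromatic): 1 H each → 4
  3 × O: 1 H each → 3
  2 × C: 2 H each → 4
  2 × C (aromatic): no H
  1 × C: no H
  1 × Cl: no H
  Total hydrogens = 11.
Molecular formula: C9H11ClO3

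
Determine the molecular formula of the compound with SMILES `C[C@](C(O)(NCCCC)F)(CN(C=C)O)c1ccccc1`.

Heavy atoms from the SMILES: 16 C, 1 F, 2 N, 2 O.
Implicit hydrogens by atom environment:
  5 × C: 2 H each → 10
  5 × C (aromatic): 1 H each → 5
  2 × C: 3 H each → 6
  2 × C: no H
  2 × O: 1 H each → 2
  1 × C: 1 H
  1 × C (aromatic): no H
  1 × F: no H
  1 × N: 1 H
  1 × N: no H
  Total hydrogens = 25.
Molecular formula: C16H25FN2O2

C16H25FN2O2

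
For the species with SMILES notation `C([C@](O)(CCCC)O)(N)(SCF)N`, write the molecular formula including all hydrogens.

C7H17FN2O2S

Heavy atoms from the SMILES: 7 C, 1 F, 2 N, 2 O, 1 S.
Implicit hydrogens by atom environment:
  4 × C: 2 H each → 8
  2 × C: no H
  2 × N: 2 H each → 4
  2 × O: 1 H each → 2
  1 × C: 3 H
  1 × F: no H
  1 × S: no H
  Total hydrogens = 17.
Molecular formula: C7H17FN2O2S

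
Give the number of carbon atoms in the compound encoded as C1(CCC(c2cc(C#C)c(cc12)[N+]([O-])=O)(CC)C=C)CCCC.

The symbol for carbon appears 20 times in the SMILES. Lowercase c denotes aromatic carbon and counts toward C.

20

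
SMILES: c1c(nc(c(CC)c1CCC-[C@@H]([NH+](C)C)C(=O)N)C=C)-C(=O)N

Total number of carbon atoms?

17

The symbol for carbon appears 17 times in the SMILES. Lowercase c denotes aromatic carbon and counts toward C.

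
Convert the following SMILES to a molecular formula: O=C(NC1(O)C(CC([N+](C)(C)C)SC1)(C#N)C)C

C12H22N3O2S+

Heavy atoms from the SMILES: 12 C, 3 N, 2 O, 1 S.
Implicit hydrogens by atom environment:
  5 × C: 3 H each → 15
  4 × C: no H
  2 × C: 2 H each → 4
  1 × C: 1 H
  1 × N: 1 H
  1 × N (charge +1): no H
  1 × N: no H
  1 × O: 1 H
  1 × O: no H
  1 × S: no H
  Total hydrogens = 22.
Net charge +1.
Molecular formula: C12H22N3O2S+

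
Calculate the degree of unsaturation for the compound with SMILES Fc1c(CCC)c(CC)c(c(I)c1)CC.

Molecular formula from the SMILES: C13H18FI.
DoU = (2C + 2 + N − H − X)/2 = (2·13 + 2 + 0 − 18 − 2)/2 = 8/2 = 4.
(Structurally: 1 ring(s) + 3 π bond(s) = 4.)

4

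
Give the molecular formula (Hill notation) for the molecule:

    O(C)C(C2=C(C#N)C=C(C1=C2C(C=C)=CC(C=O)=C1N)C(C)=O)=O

C18H14N2O4

Heavy atoms from the SMILES: 18 C, 2 N, 4 O.
Implicit hydrogens by atom environment:
  8 × C (aromatic): no H
  4 × O: no H
  3 × C: no H
  2 × C: 3 H each → 6
  2 × C (aromatic): 1 H each → 2
  2 × C: 1 H each → 2
  1 × C: 2 H
  1 × N: 2 H
  1 × N: no H
  Total hydrogens = 14.
Molecular formula: C18H14N2O4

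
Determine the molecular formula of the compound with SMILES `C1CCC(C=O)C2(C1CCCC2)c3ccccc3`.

C17H22O

Heavy atoms from the SMILES: 17 C, 1 O.
Implicit hydrogens by atom environment:
  7 × C: 2 H each → 14
  5 × C (aromatic): 1 H each → 5
  3 × C: 1 H each → 3
  1 × C: no H
  1 × C (aromatic): no H
  1 × O: no H
  Total hydrogens = 22.
Molecular formula: C17H22O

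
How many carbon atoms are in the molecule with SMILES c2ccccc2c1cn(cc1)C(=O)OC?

12

The symbol for carbon appears 12 times in the SMILES. Lowercase c denotes aromatic carbon and counts toward C.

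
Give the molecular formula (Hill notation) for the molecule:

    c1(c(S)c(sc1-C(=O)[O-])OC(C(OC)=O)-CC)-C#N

Heavy atoms from the SMILES: 11 C, 1 N, 5 O, 2 S.
Implicit hydrogens by atom environment:
  4 × C (aromatic): no H
  4 × O: no H
  3 × C: no H
  2 × C: 3 H each → 6
  1 × C: 2 H
  1 × C: 1 H
  1 × N: no H
  1 × O (charge -1): no H
  1 × S: 1 H
  1 × S (aromatic): no H
  Total hydrogens = 10.
Net charge -1.
Molecular formula: C11H10NO5S2-

C11H10NO5S2-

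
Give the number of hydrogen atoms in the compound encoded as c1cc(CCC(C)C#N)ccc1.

13

Hydrogens are implicit in SMILES; fill each atom to its normal valence:
  5 × C (aromatic): 1 H each → 5
  2 × C: 2 H each → 4
  1 × C: 3 H
  1 × C: 1 H
  1 × C: no H
  1 × C (aromatic): no H
  1 × N: no H
  Total hydrogens = 13.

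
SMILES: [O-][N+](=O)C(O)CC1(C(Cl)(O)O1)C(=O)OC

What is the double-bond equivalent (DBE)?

Molecular formula from the SMILES: C6H8ClNO7.
DoU = (2C + 2 + N − H − X)/2 = (2·6 + 2 + 1 − 8 − 1)/2 = 6/2 = 3.
(Structurally: 1 ring(s) + 2 π bond(s) = 3.)

3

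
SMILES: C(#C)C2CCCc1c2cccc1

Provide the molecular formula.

C12H12

Heavy atoms from the SMILES: 12 C.
Implicit hydrogens by atom environment:
  4 × C (aromatic): 1 H each → 4
  3 × C: 2 H each → 6
  2 × C: 1 H each → 2
  2 × C (aromatic): no H
  1 × C: no H
  Total hydrogens = 12.
Molecular formula: C12H12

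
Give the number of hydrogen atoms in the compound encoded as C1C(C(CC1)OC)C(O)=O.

Hydrogens are implicit in SMILES; fill each atom to its normal valence:
  3 × C: 2 H each → 6
  2 × C: 1 H each → 2
  2 × O: no H
  1 × C: 3 H
  1 × C: no H
  1 × O: 1 H
  Total hydrogens = 12.

12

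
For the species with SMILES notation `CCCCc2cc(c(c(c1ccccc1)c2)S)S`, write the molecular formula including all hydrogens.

Heavy atoms from the SMILES: 16 C, 2 S.
Implicit hydrogens by atom environment:
  7 × C (aromatic): 1 H each → 7
  5 × C (aromatic): no H
  3 × C: 2 H each → 6
  2 × S: 1 H each → 2
  1 × C: 3 H
  Total hydrogens = 18.
Molecular formula: C16H18S2

C16H18S2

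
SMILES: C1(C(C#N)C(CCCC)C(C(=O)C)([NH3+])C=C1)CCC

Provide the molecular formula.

Heavy atoms from the SMILES: 16 C, 2 N, 1 O.
Implicit hydrogens by atom environment:
  5 × C: 2 H each → 10
  5 × C: 1 H each → 5
  3 × C: 3 H each → 9
  3 × C: no H
  1 × N (charge +1): 3 H
  1 × N: no H
  1 × O: no H
  Total hydrogens = 27.
Net charge +1.
Molecular formula: C16H27N2O+

C16H27N2O+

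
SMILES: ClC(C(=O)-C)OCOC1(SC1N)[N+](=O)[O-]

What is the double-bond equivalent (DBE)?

3

Molecular formula from the SMILES: C6H9ClN2O5S.
DoU = (2C + 2 + N − H − X)/2 = (2·6 + 2 + 2 − 9 − 1)/2 = 6/2 = 3.
(Structurally: 1 ring(s) + 2 π bond(s) = 3.)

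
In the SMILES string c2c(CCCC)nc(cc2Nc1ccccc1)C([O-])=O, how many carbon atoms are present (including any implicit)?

The symbol for carbon appears 16 times in the SMILES. Lowercase c denotes aromatic carbon and counts toward C.

16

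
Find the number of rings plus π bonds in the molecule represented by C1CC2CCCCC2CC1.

Molecular formula from the SMILES: C10H18.
DoU = (2C + 2 + N − H − X)/2 = (2·10 + 2 + 0 − 18 − 0)/2 = 4/2 = 2.
(Structurally: 2 ring(s) + 0 π bond(s) = 2.)

2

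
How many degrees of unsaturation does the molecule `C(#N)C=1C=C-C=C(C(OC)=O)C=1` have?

7

Molecular formula from the SMILES: C9H7NO2.
DoU = (2C + 2 + N − H − X)/2 = (2·9 + 2 + 1 − 7 − 0)/2 = 14/2 = 7.
(Structurally: 1 ring(s) + 6 π bond(s) = 7.)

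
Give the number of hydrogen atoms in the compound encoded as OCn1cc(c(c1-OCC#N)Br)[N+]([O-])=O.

6

Hydrogens are implicit in SMILES; fill each atom to its normal valence:
  3 × C (aromatic): no H
  2 × C: 2 H each → 4
  2 × O: no H
  1 × Br: no H
  1 × C (aromatic): 1 H
  1 × C: no H
  1 × N (aromatic): no H
  1 × N: no H
  1 × N (charge +1): no H
  1 × O: 1 H
  1 × O (charge -1): no H
  Total hydrogens = 6.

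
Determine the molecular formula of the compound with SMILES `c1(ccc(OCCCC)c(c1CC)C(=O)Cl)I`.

Heavy atoms from the SMILES: 13 C, 1 Cl, 1 I, 2 O.
Implicit hydrogens by atom environment:
  4 × C: 2 H each → 8
  4 × C (aromatic): no H
  2 × C: 3 H each → 6
  2 × C (aromatic): 1 H each → 2
  2 × O: no H
  1 × C: no H
  1 × Cl: no H
  1 × I: no H
  Total hydrogens = 16.
Molecular formula: C13H16ClIO2

C13H16ClIO2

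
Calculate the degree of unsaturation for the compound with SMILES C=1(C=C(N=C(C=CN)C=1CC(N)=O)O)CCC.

Molecular formula from the SMILES: C12H17N3O2.
DoU = (2C + 2 + N − H − X)/2 = (2·12 + 2 + 3 − 17 − 0)/2 = 12/2 = 6.
(Structurally: 1 ring(s) + 5 π bond(s) = 6.)

6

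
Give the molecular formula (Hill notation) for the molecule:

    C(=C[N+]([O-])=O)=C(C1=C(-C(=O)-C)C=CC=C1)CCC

C14H15NO3

Heavy atoms from the SMILES: 14 C, 1 N, 3 O.
Implicit hydrogens by atom environment:
  4 × C (aromatic): 1 H each → 4
  3 × C: no H
  2 × C: 3 H each → 6
  2 × C: 2 H each → 4
  2 × C (aromatic): no H
  2 × O: no H
  1 × C: 1 H
  1 × N (charge +1): no H
  1 × O (charge -1): no H
  Total hydrogens = 15.
Molecular formula: C14H15NO3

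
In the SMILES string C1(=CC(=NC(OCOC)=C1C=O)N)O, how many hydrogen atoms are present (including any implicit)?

Hydrogens are implicit in SMILES; fill each atom to its normal valence:
  4 × C (aromatic): no H
  3 × O: no H
  1 × C: 3 H
  1 × C: 2 H
  1 × C (aromatic): 1 H
  1 × C: 1 H
  1 × N: 2 H
  1 × N (aromatic): no H
  1 × O: 1 H
  Total hydrogens = 10.

10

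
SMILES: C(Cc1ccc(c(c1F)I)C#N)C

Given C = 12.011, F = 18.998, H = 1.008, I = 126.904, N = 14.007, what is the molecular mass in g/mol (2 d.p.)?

Molecular formula: C10H9FIN.
M = 10×12.011 + 1×18.998 + 9×1.008 + 1×126.904 + 1×14.007 = 289.09 g/mol.

289.09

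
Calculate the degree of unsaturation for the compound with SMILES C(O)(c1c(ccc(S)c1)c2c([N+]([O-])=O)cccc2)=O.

10

Molecular formula from the SMILES: C13H9NO4S.
DoU = (2C + 2 + N − H − X)/2 = (2·13 + 2 + 1 − 9 − 0)/2 = 20/2 = 10.
(Structurally: 2 ring(s) + 8 π bond(s) = 10.)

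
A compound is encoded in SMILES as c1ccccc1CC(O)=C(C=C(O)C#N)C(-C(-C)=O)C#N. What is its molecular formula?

C16H14N2O3

Heavy atoms from the SMILES: 16 C, 2 N, 3 O.
Implicit hydrogens by atom environment:
  6 × C: no H
  5 × C (aromatic): 1 H each → 5
  2 × C: 1 H each → 2
  2 × N: no H
  2 × O: 1 H each → 2
  1 × C: 3 H
  1 × C: 2 H
  1 × C (aromatic): no H
  1 × O: no H
  Total hydrogens = 14.
Molecular formula: C16H14N2O3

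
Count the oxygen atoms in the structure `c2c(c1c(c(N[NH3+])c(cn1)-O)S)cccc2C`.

The symbol for oxygen appears 1 time in the SMILES.

1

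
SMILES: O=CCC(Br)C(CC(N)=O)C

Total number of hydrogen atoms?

12

Hydrogens are implicit in SMILES; fill each atom to its normal valence:
  3 × C: 1 H each → 3
  2 × C: 2 H each → 4
  2 × O: no H
  1 × Br: no H
  1 × C: 3 H
  1 × C: no H
  1 × N: 2 H
  Total hydrogens = 12.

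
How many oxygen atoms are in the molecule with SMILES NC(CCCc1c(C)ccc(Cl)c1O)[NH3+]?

1

The symbol for oxygen appears 1 time in the SMILES.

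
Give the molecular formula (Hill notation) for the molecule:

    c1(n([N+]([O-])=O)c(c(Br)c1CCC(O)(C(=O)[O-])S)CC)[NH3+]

Heavy atoms from the SMILES: 1 Br, 10 C, 3 N, 5 O, 1 S.
Implicit hydrogens by atom environment:
  4 × C (aromatic): no H
  3 × C: 2 H each → 6
  2 × C: no H
  2 × O: no H
  2 × O (charge -1): no H
  1 × Br: no H
  1 × C: 3 H
  1 × N (charge +1): 3 H
  1 × N (aromatic): no H
  1 × N (charge +1): no H
  1 × O: 1 H
  1 × S: 1 H
  Total hydrogens = 14.
Molecular formula: C10H14BrN3O5S

C10H14BrN3O5S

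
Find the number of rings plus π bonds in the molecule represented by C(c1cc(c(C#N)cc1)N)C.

6

Molecular formula from the SMILES: C9H10N2.
DoU = (2C + 2 + N − H − X)/2 = (2·9 + 2 + 2 − 10 − 0)/2 = 12/2 = 6.
(Structurally: 1 ring(s) + 5 π bond(s) = 6.)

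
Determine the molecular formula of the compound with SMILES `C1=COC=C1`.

C4H4O

Heavy atoms from the SMILES: 4 C, 1 O.
Implicit hydrogens by atom environment:
  4 × C (aromatic): 1 H each → 4
  1 × O (aromatic): no H
  Total hydrogens = 4.
Molecular formula: C4H4O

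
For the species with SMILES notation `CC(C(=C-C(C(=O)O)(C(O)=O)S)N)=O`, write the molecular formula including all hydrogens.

Heavy atoms from the SMILES: 7 C, 1 N, 5 O, 1 S.
Implicit hydrogens by atom environment:
  5 × C: no H
  3 × O: no H
  2 × O: 1 H each → 2
  1 × C: 3 H
  1 × C: 1 H
  1 × N: 2 H
  1 × S: 1 H
  Total hydrogens = 9.
Molecular formula: C7H9NO5S

C7H9NO5S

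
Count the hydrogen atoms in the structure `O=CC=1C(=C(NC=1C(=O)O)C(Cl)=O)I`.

3

Hydrogens are implicit in SMILES; fill each atom to its normal valence:
  4 × C (aromatic): no H
  3 × O: no H
  2 × C: no H
  1 × C: 1 H
  1 × Cl: no H
  1 × I: no H
  1 × N (aromatic): 1 H
  1 × O: 1 H
  Total hydrogens = 3.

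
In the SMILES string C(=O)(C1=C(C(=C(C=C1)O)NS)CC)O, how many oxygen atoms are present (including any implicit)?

3

The symbol for oxygen appears 3 times in the SMILES.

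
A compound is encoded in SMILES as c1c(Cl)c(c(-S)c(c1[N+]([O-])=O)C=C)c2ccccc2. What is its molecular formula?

C14H10ClNO2S

Heavy atoms from the SMILES: 14 C, 1 Cl, 1 N, 2 O, 1 S.
Implicit hydrogens by atom environment:
  6 × C (aromatic): 1 H each → 6
  6 × C (aromatic): no H
  1 × C: 2 H
  1 × C: 1 H
  1 × Cl: no H
  1 × N (charge +1): no H
  1 × O: no H
  1 × O (charge -1): no H
  1 × S: 1 H
  Total hydrogens = 10.
Molecular formula: C14H10ClNO2S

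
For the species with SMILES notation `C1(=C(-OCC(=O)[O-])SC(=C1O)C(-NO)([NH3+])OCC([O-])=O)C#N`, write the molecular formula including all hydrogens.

C10H10N3O8S-

Heavy atoms from the SMILES: 10 C, 3 N, 8 O, 1 S.
Implicit hydrogens by atom environment:
  4 × C (aromatic): no H
  4 × C: no H
  4 × O: no H
  2 × C: 2 H each → 4
  2 × O: 1 H each → 2
  2 × O (charge -1): no H
  1 × N (charge +1): 3 H
  1 × N: 1 H
  1 × N: no H
  1 × S (aromatic): no H
  Total hydrogens = 10.
Net charge -1.
Molecular formula: C10H10N3O8S-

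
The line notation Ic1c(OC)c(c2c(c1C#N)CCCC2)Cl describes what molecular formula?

Heavy atoms from the SMILES: 12 C, 1 Cl, 1 I, 1 N, 1 O.
Implicit hydrogens by atom environment:
  6 × C (aromatic): no H
  4 × C: 2 H each → 8
  1 × C: 3 H
  1 × C: no H
  1 × Cl: no H
  1 × I: no H
  1 × N: no H
  1 × O: no H
  Total hydrogens = 11.
Molecular formula: C12H11ClINO

C12H11ClINO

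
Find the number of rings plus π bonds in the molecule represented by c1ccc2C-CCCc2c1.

Molecular formula from the SMILES: C10H12.
DoU = (2C + 2 + N − H − X)/2 = (2·10 + 2 + 0 − 12 − 0)/2 = 10/2 = 5.
(Structurally: 2 ring(s) + 3 π bond(s) = 5.)

5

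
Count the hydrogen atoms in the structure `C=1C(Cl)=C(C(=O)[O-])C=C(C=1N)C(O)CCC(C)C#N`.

14

Hydrogens are implicit in SMILES; fill each atom to its normal valence:
  4 × C (aromatic): no H
  2 × C: 2 H each → 4
  2 × C (aromatic): 1 H each → 2
  2 × C: 1 H each → 2
  2 × C: no H
  1 × C: 3 H
  1 × Cl: no H
  1 × N: 2 H
  1 × N: no H
  1 × O: 1 H
  1 × O: no H
  1 × O (charge -1): no H
  Total hydrogens = 14.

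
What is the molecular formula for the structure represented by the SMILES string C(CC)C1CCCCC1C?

C10H20

Heavy atoms from the SMILES: 10 C.
Implicit hydrogens by atom environment:
  6 × C: 2 H each → 12
  2 × C: 3 H each → 6
  2 × C: 1 H each → 2
  Total hydrogens = 20.
Molecular formula: C10H20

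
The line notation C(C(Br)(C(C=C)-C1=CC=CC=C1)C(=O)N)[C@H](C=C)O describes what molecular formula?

Heavy atoms from the SMILES: 1 Br, 15 C, 1 N, 2 O.
Implicit hydrogens by atom environment:
  5 × C (aromatic): 1 H each → 5
  4 × C: 1 H each → 4
  3 × C: 2 H each → 6
  2 × C: no H
  1 × Br: no H
  1 × C (aromatic): no H
  1 × N: 2 H
  1 × O: 1 H
  1 × O: no H
  Total hydrogens = 18.
Molecular formula: C15H18BrNO2

C15H18BrNO2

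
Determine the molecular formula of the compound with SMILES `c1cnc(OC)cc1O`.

Heavy atoms from the SMILES: 6 C, 1 N, 2 O.
Implicit hydrogens by atom environment:
  3 × C (aromatic): 1 H each → 3
  2 × C (aromatic): no H
  1 × C: 3 H
  1 × N (aromatic): no H
  1 × O: 1 H
  1 × O: no H
  Total hydrogens = 7.
Molecular formula: C6H7NO2

C6H7NO2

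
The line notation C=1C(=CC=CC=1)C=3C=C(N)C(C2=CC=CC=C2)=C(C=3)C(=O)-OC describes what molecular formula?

Heavy atoms from the SMILES: 20 C, 1 N, 2 O.
Implicit hydrogens by atom environment:
  12 × C (aromatic): 1 H each → 12
  6 × C (aromatic): no H
  2 × O: no H
  1 × C: 3 H
  1 × C: no H
  1 × N: 2 H
  Total hydrogens = 17.
Molecular formula: C20H17NO2

C20H17NO2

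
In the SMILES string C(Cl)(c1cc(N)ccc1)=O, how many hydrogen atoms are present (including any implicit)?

Hydrogens are implicit in SMILES; fill each atom to its normal valence:
  4 × C (aromatic): 1 H each → 4
  2 × C (aromatic): no H
  1 × C: no H
  1 × Cl: no H
  1 × N: 2 H
  1 × O: no H
  Total hydrogens = 6.

6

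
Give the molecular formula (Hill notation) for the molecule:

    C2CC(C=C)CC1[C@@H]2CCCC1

C12H20

Heavy atoms from the SMILES: 12 C.
Implicit hydrogens by atom environment:
  8 × C: 2 H each → 16
  4 × C: 1 H each → 4
  Total hydrogens = 20.
Molecular formula: C12H20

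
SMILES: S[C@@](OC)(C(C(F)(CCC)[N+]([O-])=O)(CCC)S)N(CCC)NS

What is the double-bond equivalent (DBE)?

1

Molecular formula from the SMILES: C13H28FN3O3S3.
DoU = (2C + 2 + N − H − X)/2 = (2·13 + 2 + 3 − 28 − 1)/2 = 2/2 = 1.
(Structurally: 0 ring(s) + 1 π bond(s) = 1.)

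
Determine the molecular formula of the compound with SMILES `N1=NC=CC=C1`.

Heavy atoms from the SMILES: 4 C, 2 N.
Implicit hydrogens by atom environment:
  4 × C (aromatic): 1 H each → 4
  2 × N (aromatic): no H
  Total hydrogens = 4.
Molecular formula: C4H4N2

C4H4N2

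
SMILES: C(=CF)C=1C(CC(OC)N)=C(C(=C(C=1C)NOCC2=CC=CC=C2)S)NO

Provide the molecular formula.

C19H24FN3O3S

Heavy atoms from the SMILES: 19 C, 1 F, 3 N, 3 O, 1 S.
Implicit hydrogens by atom environment:
  7 × C (aromatic): no H
  5 × C (aromatic): 1 H each → 5
  3 × C: 1 H each → 3
  2 × C: 3 H each → 6
  2 × C: 2 H each → 4
  2 × N: 1 H each → 2
  2 × O: no H
  1 × F: no H
  1 × N: 2 H
  1 × O: 1 H
  1 × S: 1 H
  Total hydrogens = 24.
Molecular formula: C19H24FN3O3S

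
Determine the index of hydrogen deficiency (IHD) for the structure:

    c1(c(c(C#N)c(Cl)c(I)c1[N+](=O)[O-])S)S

7

Molecular formula from the SMILES: C7H2ClIN2O2S2.
DoU = (2C + 2 + N − H − X)/2 = (2·7 + 2 + 2 − 2 − 2)/2 = 14/2 = 7.
(Structurally: 1 ring(s) + 6 π bond(s) = 7.)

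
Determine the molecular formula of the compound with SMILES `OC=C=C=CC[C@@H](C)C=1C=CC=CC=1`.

Heavy atoms from the SMILES: 13 C, 1 O.
Implicit hydrogens by atom environment:
  5 × C (aromatic): 1 H each → 5
  3 × C: 1 H each → 3
  2 × C: no H
  1 × C: 3 H
  1 × C: 2 H
  1 × C (aromatic): no H
  1 × O: 1 H
  Total hydrogens = 14.
Molecular formula: C13H14O

C13H14O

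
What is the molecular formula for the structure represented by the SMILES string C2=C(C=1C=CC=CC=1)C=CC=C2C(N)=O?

Heavy atoms from the SMILES: 13 C, 1 N, 1 O.
Implicit hydrogens by atom environment:
  9 × C (aromatic): 1 H each → 9
  3 × C (aromatic): no H
  1 × C: no H
  1 × N: 2 H
  1 × O: no H
  Total hydrogens = 11.
Molecular formula: C13H11NO

C13H11NO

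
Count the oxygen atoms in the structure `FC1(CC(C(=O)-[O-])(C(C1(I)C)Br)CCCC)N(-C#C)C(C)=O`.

3

The symbol for oxygen appears 3 times in the SMILES.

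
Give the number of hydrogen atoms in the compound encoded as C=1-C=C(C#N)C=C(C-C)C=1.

9

Hydrogens are implicit in SMILES; fill each atom to its normal valence:
  4 × C (aromatic): 1 H each → 4
  2 × C (aromatic): no H
  1 × C: 3 H
  1 × C: 2 H
  1 × C: no H
  1 × N: no H
  Total hydrogens = 9.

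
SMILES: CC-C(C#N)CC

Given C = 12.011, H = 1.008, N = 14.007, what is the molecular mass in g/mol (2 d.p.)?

Molecular formula: C6H11N.
M = 6×12.011 + 11×1.008 + 1×14.007 = 97.16 g/mol.

97.16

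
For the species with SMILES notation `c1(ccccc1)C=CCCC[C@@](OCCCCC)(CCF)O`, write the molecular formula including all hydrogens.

Heavy atoms from the SMILES: 19 C, 1 F, 2 O.
Implicit hydrogens by atom environment:
  9 × C: 2 H each → 18
  5 × C (aromatic): 1 H each → 5
  2 × C: 1 H each → 2
  1 × C: 3 H
  1 × C: no H
  1 × C (aromatic): no H
  1 × F: no H
  1 × O: 1 H
  1 × O: no H
  Total hydrogens = 29.
Molecular formula: C19H29FO2

C19H29FO2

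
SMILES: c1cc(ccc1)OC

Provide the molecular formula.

C7H8O

Heavy atoms from the SMILES: 7 C, 1 O.
Implicit hydrogens by atom environment:
  5 × C (aromatic): 1 H each → 5
  1 × C: 3 H
  1 × C (aromatic): no H
  1 × O: no H
  Total hydrogens = 8.
Molecular formula: C7H8O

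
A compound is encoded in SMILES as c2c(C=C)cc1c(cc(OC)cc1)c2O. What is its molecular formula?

Heavy atoms from the SMILES: 13 C, 2 O.
Implicit hydrogens by atom environment:
  5 × C (aromatic): 1 H each → 5
  5 × C (aromatic): no H
  1 × C: 3 H
  1 × C: 2 H
  1 × C: 1 H
  1 × O: 1 H
  1 × O: no H
  Total hydrogens = 12.
Molecular formula: C13H12O2

C13H12O2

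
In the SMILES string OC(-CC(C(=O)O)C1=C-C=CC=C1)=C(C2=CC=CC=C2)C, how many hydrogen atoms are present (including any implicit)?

18

Hydrogens are implicit in SMILES; fill each atom to its normal valence:
  10 × C (aromatic): 1 H each → 10
  3 × C: no H
  2 × C (aromatic): no H
  2 × O: 1 H each → 2
  1 × C: 3 H
  1 × C: 2 H
  1 × C: 1 H
  1 × O: no H
  Total hydrogens = 18.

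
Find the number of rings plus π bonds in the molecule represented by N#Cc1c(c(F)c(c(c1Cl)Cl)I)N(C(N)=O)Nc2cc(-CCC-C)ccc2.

Molecular formula from the SMILES: C18H16Cl2FIN4O.
DoU = (2C + 2 + N − H − X)/2 = (2·18 + 2 + 4 − 16 − 4)/2 = 22/2 = 11.
(Structurally: 2 ring(s) + 9 π bond(s) = 11.)

11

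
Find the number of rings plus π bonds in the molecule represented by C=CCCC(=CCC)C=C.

Molecular formula from the SMILES: C10H16.
DoU = (2C + 2 + N − H − X)/2 = (2·10 + 2 + 0 − 16 − 0)/2 = 6/2 = 3.
(Structurally: 0 ring(s) + 3 π bond(s) = 3.)

3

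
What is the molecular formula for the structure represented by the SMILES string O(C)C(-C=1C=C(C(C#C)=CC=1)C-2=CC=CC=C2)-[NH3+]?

C16H16NO+

Heavy atoms from the SMILES: 16 C, 1 N, 1 O.
Implicit hydrogens by atom environment:
  8 × C (aromatic): 1 H each → 8
  4 × C (aromatic): no H
  2 × C: 1 H each → 2
  1 × C: 3 H
  1 × C: no H
  1 × N (charge +1): 3 H
  1 × O: no H
  Total hydrogens = 16.
Net charge +1.
Molecular formula: C16H16NO+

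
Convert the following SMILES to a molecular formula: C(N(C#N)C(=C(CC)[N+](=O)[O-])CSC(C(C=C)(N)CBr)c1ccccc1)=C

Heavy atoms from the SMILES: 1 Br, 19 C, 4 N, 2 O, 1 S.
Implicit hydrogens by atom environment:
  5 × C: 2 H each → 10
  5 × C (aromatic): 1 H each → 5
  4 × C: no H
  3 × C: 1 H each → 3
  2 × N: no H
  1 × Br: no H
  1 × C: 3 H
  1 × C (aromatic): no H
  1 × N: 2 H
  1 × N (charge +1): no H
  1 × O: no H
  1 × O (charge -1): no H
  1 × S: no H
  Total hydrogens = 23.
Molecular formula: C19H23BrN4O2S

C19H23BrN4O2S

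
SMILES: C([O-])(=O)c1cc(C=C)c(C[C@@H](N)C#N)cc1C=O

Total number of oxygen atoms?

3

The symbol for oxygen appears 3 times in the SMILES.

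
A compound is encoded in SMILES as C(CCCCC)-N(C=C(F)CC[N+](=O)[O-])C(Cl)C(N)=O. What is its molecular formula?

Heavy atoms from the SMILES: 12 C, 1 Cl, 1 F, 3 N, 3 O.
Implicit hydrogens by atom environment:
  7 × C: 2 H each → 14
  2 × C: 1 H each → 2
  2 × C: no H
  2 × O: no H
  1 × C: 3 H
  1 × Cl: no H
  1 × F: no H
  1 × N: 2 H
  1 × N: no H
  1 × N (charge +1): no H
  1 × O (charge -1): no H
  Total hydrogens = 21.
Molecular formula: C12H21ClFN3O3

C12H21ClFN3O3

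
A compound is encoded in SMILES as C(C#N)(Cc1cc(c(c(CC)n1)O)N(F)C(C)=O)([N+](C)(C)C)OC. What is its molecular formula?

Heavy atoms from the SMILES: 16 C, 1 F, 4 N, 3 O.
Implicit hydrogens by atom environment:
  6 × C: 3 H each → 18
  4 × C (aromatic): no H
  3 × C: no H
  2 × C: 2 H each → 4
  2 × N: no H
  2 × O: no H
  1 × C (aromatic): 1 H
  1 × F: no H
  1 × N (aromatic): no H
  1 × N (charge +1): no H
  1 × O: 1 H
  Total hydrogens = 24.
Net charge +1.
Molecular formula: C16H24FN4O3+

C16H24FN4O3+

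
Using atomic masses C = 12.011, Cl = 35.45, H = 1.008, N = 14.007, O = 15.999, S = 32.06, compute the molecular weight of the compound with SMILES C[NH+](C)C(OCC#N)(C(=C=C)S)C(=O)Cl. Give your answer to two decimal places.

Molecular formula: C9H12ClN2O2S+.
M = 9×12.011 + 1×35.45 + 12×1.008 + 2×14.007 + 2×15.999 + 1×32.06 = 247.72 g/mol.

247.72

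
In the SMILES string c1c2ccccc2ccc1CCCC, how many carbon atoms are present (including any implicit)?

The symbol for carbon appears 14 times in the SMILES. Lowercase c denotes aromatic carbon and counts toward C.

14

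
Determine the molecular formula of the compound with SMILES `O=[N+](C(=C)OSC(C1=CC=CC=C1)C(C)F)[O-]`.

C11H12FNO3S

Heavy atoms from the SMILES: 11 C, 1 F, 1 N, 3 O, 1 S.
Implicit hydrogens by atom environment:
  5 × C (aromatic): 1 H each → 5
  2 × C: 1 H each → 2
  2 × O: no H
  1 × C: 3 H
  1 × C: 2 H
  1 × C: no H
  1 × C (aromatic): no H
  1 × F: no H
  1 × N (charge +1): no H
  1 × O (charge -1): no H
  1 × S: no H
  Total hydrogens = 12.
Molecular formula: C11H12FNO3S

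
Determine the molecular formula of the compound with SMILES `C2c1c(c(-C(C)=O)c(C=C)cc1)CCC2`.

Heavy atoms from the SMILES: 14 C, 1 O.
Implicit hydrogens by atom environment:
  5 × C: 2 H each → 10
  4 × C (aromatic): no H
  2 × C (aromatic): 1 H each → 2
  1 × C: 3 H
  1 × C: 1 H
  1 × C: no H
  1 × O: no H
  Total hydrogens = 16.
Molecular formula: C14H16O

C14H16O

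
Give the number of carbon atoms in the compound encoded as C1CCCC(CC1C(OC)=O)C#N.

The symbol for carbon appears 10 times in the SMILES.

10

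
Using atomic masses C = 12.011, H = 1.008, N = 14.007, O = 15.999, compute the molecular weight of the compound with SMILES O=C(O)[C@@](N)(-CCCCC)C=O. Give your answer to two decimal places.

173.21

Molecular formula: C8H15NO3.
M = 8×12.011 + 15×1.008 + 1×14.007 + 3×15.999 = 173.21 g/mol.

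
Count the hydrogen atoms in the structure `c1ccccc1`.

Hydrogens are implicit in SMILES; fill each atom to its normal valence:
  6 × C (aromatic): 1 H each → 6
  Total hydrogens = 6.

6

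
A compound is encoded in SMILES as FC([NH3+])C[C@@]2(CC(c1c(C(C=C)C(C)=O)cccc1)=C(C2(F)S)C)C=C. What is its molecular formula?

Heavy atoms from the SMILES: 21 C, 2 F, 1 N, 1 O, 1 S.
Implicit hydrogens by atom environment:
  5 × C: no H
  4 × C: 2 H each → 8
  4 × C: 1 H each → 4
  4 × C (aromatic): 1 H each → 4
  2 × C: 3 H each → 6
  2 × C (aromatic): no H
  2 × F: no H
  1 × N (charge +1): 3 H
  1 × O: no H
  1 × S: 1 H
  Total hydrogens = 26.
Net charge +1.
Molecular formula: C21H26F2NOS+

C21H26F2NOS+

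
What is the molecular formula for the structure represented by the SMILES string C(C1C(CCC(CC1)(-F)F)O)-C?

Heavy atoms from the SMILES: 9 C, 2 F, 1 O.
Implicit hydrogens by atom environment:
  5 × C: 2 H each → 10
  2 × C: 1 H each → 2
  2 × F: no H
  1 × C: 3 H
  1 × C: no H
  1 × O: 1 H
  Total hydrogens = 16.
Molecular formula: C9H16F2O

C9H16F2O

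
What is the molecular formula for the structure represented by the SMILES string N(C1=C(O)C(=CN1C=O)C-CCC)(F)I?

C9H12FIN2O2

Heavy atoms from the SMILES: 9 C, 1 F, 1 I, 2 N, 2 O.
Implicit hydrogens by atom environment:
  3 × C: 2 H each → 6
  3 × C (aromatic): no H
  1 × C: 3 H
  1 × C (aromatic): 1 H
  1 × C: 1 H
  1 × F: no H
  1 × I: no H
  1 × N (aromatic): no H
  1 × N: no H
  1 × O: 1 H
  1 × O: no H
  Total hydrogens = 12.
Molecular formula: C9H12FIN2O2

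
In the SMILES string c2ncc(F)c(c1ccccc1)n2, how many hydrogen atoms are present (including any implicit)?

7

Hydrogens are implicit in SMILES; fill each atom to its normal valence:
  7 × C (aromatic): 1 H each → 7
  3 × C (aromatic): no H
  2 × N (aromatic): no H
  1 × F: no H
  Total hydrogens = 7.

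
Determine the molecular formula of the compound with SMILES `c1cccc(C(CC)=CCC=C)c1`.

C13H16

Heavy atoms from the SMILES: 13 C.
Implicit hydrogens by atom environment:
  5 × C (aromatic): 1 H each → 5
  3 × C: 2 H each → 6
  2 × C: 1 H each → 2
  1 × C: 3 H
  1 × C: no H
  1 × C (aromatic): no H
  Total hydrogens = 16.
Molecular formula: C13H16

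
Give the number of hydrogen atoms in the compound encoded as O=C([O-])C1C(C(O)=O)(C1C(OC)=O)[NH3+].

9

Hydrogens are implicit in SMILES; fill each atom to its normal valence:
  4 × C: no H
  4 × O: no H
  2 × C: 1 H each → 2
  1 × C: 3 H
  1 × N (charge +1): 3 H
  1 × O: 1 H
  1 × O (charge -1): no H
  Total hydrogens = 9.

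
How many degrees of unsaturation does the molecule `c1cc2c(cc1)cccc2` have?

7

Molecular formula from the SMILES: C10H8.
DoU = (2C + 2 + N − H − X)/2 = (2·10 + 2 + 0 − 8 − 0)/2 = 14/2 = 7.
(Structurally: 2 ring(s) + 5 π bond(s) = 7.)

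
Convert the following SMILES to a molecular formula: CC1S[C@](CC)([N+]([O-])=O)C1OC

Heavy atoms from the SMILES: 7 C, 1 N, 3 O, 1 S.
Implicit hydrogens by atom environment:
  3 × C: 3 H each → 9
  2 × C: 1 H each → 2
  2 × O: no H
  1 × C: 2 H
  1 × C: no H
  1 × N (charge +1): no H
  1 × O (charge -1): no H
  1 × S: no H
  Total hydrogens = 13.
Molecular formula: C7H13NO3S

C7H13NO3S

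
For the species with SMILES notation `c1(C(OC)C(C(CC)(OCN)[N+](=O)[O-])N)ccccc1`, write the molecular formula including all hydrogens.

Heavy atoms from the SMILES: 13 C, 3 N, 4 O.
Implicit hydrogens by atom environment:
  5 × C (aromatic): 1 H each → 5
  3 × O: no H
  2 × C: 3 H each → 6
  2 × C: 2 H each → 4
  2 × C: 1 H each → 2
  2 × N: 2 H each → 4
  1 × C: no H
  1 × C (aromatic): no H
  1 × N (charge +1): no H
  1 × O (charge -1): no H
  Total hydrogens = 21.
Molecular formula: C13H21N3O4

C13H21N3O4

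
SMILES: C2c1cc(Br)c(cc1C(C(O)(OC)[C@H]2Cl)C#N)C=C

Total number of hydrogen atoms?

Hydrogens are implicit in SMILES; fill each atom to its normal valence:
  4 × C (aromatic): no H
  3 × C: 1 H each → 3
  2 × C: 2 H each → 4
  2 × C (aromatic): 1 H each → 2
  2 × C: no H
  1 × Br: no H
  1 × C: 3 H
  1 × Cl: no H
  1 × N: no H
  1 × O: 1 H
  1 × O: no H
  Total hydrogens = 13.

13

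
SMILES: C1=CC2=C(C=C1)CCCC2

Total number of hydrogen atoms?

Hydrogens are implicit in SMILES; fill each atom to its normal valence:
  4 × C: 2 H each → 8
  4 × C (aromatic): 1 H each → 4
  2 × C (aromatic): no H
  Total hydrogens = 12.

12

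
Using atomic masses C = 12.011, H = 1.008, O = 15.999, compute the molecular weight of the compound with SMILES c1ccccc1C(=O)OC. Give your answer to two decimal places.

Molecular formula: C8H8O2.
M = 8×12.011 + 8×1.008 + 2×15.999 = 136.15 g/mol.

136.15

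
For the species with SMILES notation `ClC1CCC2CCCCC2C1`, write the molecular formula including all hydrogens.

Heavy atoms from the SMILES: 10 C, 1 Cl.
Implicit hydrogens by atom environment:
  7 × C: 2 H each → 14
  3 × C: 1 H each → 3
  1 × Cl: no H
  Total hydrogens = 17.
Molecular formula: C10H17Cl

C10H17Cl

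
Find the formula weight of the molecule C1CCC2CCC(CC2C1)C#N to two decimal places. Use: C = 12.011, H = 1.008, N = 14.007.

163.26

Molecular formula: C11H17N.
M = 11×12.011 + 17×1.008 + 1×14.007 = 163.26 g/mol.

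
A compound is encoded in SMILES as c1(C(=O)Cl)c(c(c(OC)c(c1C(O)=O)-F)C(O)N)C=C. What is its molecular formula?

Heavy atoms from the SMILES: 12 C, 1 Cl, 1 F, 1 N, 5 O.
Implicit hydrogens by atom environment:
  6 × C (aromatic): no H
  3 × O: no H
  2 × C: 1 H each → 2
  2 × C: no H
  2 × O: 1 H each → 2
  1 × C: 3 H
  1 × C: 2 H
  1 × Cl: no H
  1 × F: no H
  1 × N: 2 H
  Total hydrogens = 11.
Molecular formula: C12H11ClFNO5

C12H11ClFNO5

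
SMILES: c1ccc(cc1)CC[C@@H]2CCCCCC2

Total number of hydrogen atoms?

22

Hydrogens are implicit in SMILES; fill each atom to its normal valence:
  8 × C: 2 H each → 16
  5 × C (aromatic): 1 H each → 5
  1 × C: 1 H
  1 × C (aromatic): no H
  Total hydrogens = 22.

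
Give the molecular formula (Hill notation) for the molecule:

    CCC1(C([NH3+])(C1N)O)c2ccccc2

C11H17N2O+

Heavy atoms from the SMILES: 11 C, 2 N, 1 O.
Implicit hydrogens by atom environment:
  5 × C (aromatic): 1 H each → 5
  2 × C: no H
  1 × C: 3 H
  1 × C: 2 H
  1 × C: 1 H
  1 × C (aromatic): no H
  1 × N (charge +1): 3 H
  1 × N: 2 H
  1 × O: 1 H
  Total hydrogens = 17.
Net charge +1.
Molecular formula: C11H17N2O+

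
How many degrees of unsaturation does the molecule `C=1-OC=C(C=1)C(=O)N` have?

4

Molecular formula from the SMILES: C5H5NO2.
DoU = (2C + 2 + N − H − X)/2 = (2·5 + 2 + 1 − 5 − 0)/2 = 8/2 = 4.
(Structurally: 1 ring(s) + 3 π bond(s) = 4.)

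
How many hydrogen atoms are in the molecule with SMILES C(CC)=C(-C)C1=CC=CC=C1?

14

Hydrogens are implicit in SMILES; fill each atom to its normal valence:
  5 × C (aromatic): 1 H each → 5
  2 × C: 3 H each → 6
  1 × C: 2 H
  1 × C: 1 H
  1 × C: no H
  1 × C (aromatic): no H
  Total hydrogens = 14.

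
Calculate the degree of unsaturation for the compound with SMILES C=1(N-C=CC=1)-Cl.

3

Molecular formula from the SMILES: C4H4ClN.
DoU = (2C + 2 + N − H − X)/2 = (2·4 + 2 + 1 − 4 − 1)/2 = 6/2 = 3.
(Structurally: 1 ring(s) + 2 π bond(s) = 3.)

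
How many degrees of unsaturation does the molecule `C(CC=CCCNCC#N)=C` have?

Molecular formula from the SMILES: C9H14N2.
DoU = (2C + 2 + N − H − X)/2 = (2·9 + 2 + 2 − 14 − 0)/2 = 8/2 = 4.
(Structurally: 0 ring(s) + 4 π bond(s) = 4.)

4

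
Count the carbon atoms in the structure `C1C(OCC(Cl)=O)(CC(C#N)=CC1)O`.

The symbol for carbon appears 9 times in the SMILES. (Cl is a single chlorine, not C + l.)

9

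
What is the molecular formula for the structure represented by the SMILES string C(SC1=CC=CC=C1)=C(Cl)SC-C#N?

Heavy atoms from the SMILES: 10 C, 1 Cl, 1 N, 2 S.
Implicit hydrogens by atom environment:
  5 × C (aromatic): 1 H each → 5
  2 × C: no H
  2 × S: no H
  1 × C: 2 H
  1 × C: 1 H
  1 × C (aromatic): no H
  1 × Cl: no H
  1 × N: no H
  Total hydrogens = 8.
Molecular formula: C10H8ClNS2

C10H8ClNS2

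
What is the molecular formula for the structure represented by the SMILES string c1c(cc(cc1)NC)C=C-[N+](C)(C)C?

Heavy atoms from the SMILES: 12 C, 2 N.
Implicit hydrogens by atom environment:
  4 × C: 3 H each → 12
  4 × C (aromatic): 1 H each → 4
  2 × C: 1 H each → 2
  2 × C (aromatic): no H
  1 × N: 1 H
  1 × N (charge +1): no H
  Total hydrogens = 19.
Net charge +1.
Molecular formula: C12H19N2+

C12H19N2+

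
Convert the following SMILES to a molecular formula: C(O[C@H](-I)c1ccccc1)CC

Heavy atoms from the SMILES: 10 C, 1 I, 1 O.
Implicit hydrogens by atom environment:
  5 × C (aromatic): 1 H each → 5
  2 × C: 2 H each → 4
  1 × C: 3 H
  1 × C: 1 H
  1 × C (aromatic): no H
  1 × I: no H
  1 × O: no H
  Total hydrogens = 13.
Molecular formula: C10H13IO

C10H13IO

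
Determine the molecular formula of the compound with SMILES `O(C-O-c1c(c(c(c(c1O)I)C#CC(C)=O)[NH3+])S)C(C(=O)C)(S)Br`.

Heavy atoms from the SMILES: 1 Br, 14 C, 1 I, 1 N, 5 O, 2 S.
Implicit hydrogens by atom environment:
  6 × C (aromatic): no H
  5 × C: no H
  4 × O: no H
  2 × C: 3 H each → 6
  2 × S: 1 H each → 2
  1 × Br: no H
  1 × C: 2 H
  1 × I: no H
  1 × N (charge +1): 3 H
  1 × O: 1 H
  Total hydrogens = 14.
Net charge +1.
Molecular formula: C14H14BrINO5S2+

C14H14BrINO5S2+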